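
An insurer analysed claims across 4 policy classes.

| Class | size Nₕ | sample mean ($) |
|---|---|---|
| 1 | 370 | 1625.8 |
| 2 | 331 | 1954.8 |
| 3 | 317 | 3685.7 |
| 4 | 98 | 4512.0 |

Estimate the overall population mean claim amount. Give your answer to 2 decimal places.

x̄_st = (Σ Nₕx̄ₕ) / (Σ Nₕ) = (370·1625.8 + 331·1954.8 + 317·3685.7 + 98·4512.0) / 1116
= 2859127.7 / 1116 = 2561.9424... → 2561.94.

2561.94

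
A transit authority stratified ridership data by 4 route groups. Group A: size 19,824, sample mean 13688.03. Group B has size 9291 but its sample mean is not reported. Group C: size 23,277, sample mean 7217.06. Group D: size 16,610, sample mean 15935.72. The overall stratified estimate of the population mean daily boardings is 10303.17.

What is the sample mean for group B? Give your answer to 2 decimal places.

N = 19824 + 9291 + 23277 + 16610 = 69002.
Overall total = μ·N = 10303.17·69002 = 710939336.34.
Subtract the known strata: 19824·13688.03 + 23277·7217.06 + 16610·15935.72 = 704035321.54.
Remaining total for group B: 710939336.34 − 704035321.54 = 6904014.8.
Divide by its size: 6904014.8 / 9291 = 743.0863... → 743.09.

743.09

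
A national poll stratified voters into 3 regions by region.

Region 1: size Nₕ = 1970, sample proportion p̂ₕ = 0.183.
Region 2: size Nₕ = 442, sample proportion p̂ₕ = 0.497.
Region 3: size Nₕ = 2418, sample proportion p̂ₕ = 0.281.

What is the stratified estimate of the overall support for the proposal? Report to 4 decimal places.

Wₕ = Nₕ/N with N = 4830: 0.4079, 0.0915, 0.5006.
p̂_st = 0.4079·0.183 + 0.0915·0.497 + 0.5006·0.281 ≈ 0.260795... → 0.2608.

0.2608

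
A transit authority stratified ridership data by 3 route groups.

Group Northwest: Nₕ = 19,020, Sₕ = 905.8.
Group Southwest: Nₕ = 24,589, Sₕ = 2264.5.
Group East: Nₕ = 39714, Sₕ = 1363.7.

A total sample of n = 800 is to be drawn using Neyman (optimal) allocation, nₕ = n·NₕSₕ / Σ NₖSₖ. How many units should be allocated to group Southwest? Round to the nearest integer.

351

Σ NₕSₕ = 19020·905.8 + 24589·2264.5 + 39714·1363.7 = 127068088.3.
Share for Southwest: 55681790.5/127068088.3 = 0.43820.
n_Southwest = 800 × 0.43820 = 350.563... → 351.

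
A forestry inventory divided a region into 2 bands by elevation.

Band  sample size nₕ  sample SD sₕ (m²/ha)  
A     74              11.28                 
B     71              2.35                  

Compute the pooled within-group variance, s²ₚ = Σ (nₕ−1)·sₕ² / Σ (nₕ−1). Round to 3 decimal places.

A: (74−1)·11.28² = 73·127.2384 = 9288.4032
B: (71−1)·2.35² = 70·5.5225 = 386.575
Numerator = 9674.9782; denominator = Σ(nₕ−1) = 143.
s²ₚ = 9674.9782/143 = 67.65719... → 67.657.

67.657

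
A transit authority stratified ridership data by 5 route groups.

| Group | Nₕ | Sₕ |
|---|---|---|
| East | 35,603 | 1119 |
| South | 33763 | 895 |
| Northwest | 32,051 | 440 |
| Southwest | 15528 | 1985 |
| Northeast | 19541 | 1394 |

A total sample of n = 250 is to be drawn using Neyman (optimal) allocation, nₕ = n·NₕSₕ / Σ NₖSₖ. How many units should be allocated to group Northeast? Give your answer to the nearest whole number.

East: NₕSₕ = 35603·1119 = 39839757
South: NₕSₕ = 33763·895 = 30217885
Northwest: NₕSₕ = 32051·440 = 14102440
Southwest: NₕSₕ = 15528·1985 = 30823080
Northeast: NₕSₕ = 19541·1394 = 27240154
Σ NₕSₕ = 142223316.
n_Northeast = 250·27240154/142223316 = 47.883... → 48.

48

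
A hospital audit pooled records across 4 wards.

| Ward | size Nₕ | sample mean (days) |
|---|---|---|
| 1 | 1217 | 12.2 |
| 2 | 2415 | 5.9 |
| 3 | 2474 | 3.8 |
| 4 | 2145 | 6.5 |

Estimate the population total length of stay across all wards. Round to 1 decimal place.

1: 1217·12.2 = 14847.4
2: 2415·5.9 = 14248.5
3: 2474·3.8 = 9401.2
4: 2145·6.5 = 13942.5
τ̂ = Σ Nₕx̄ₕ = 52439.6.

52439.6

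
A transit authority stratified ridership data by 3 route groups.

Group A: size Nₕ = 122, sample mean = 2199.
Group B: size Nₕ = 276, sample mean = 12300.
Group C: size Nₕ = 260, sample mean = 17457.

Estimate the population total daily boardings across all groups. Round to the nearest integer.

Population total = Σ Nₕ·x̄ₕ (each stratum's size times its mean).
122·2199 + 276·12300 + 260·17457 = 268278 + 3394800 + 4538820 = 8201898.

8201898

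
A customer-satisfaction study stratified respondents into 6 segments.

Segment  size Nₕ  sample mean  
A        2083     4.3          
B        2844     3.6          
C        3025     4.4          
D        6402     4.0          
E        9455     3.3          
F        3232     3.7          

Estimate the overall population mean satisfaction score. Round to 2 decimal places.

3.75

N = 27041; weights Wₕ = Nₕ/N = (0.0770, 0.1052, 0.1119, 0.2368, 0.3497, 0.1195).
x̄_st = Σ Wₕ·x̄ₕ = 0.0770·4.3 + 0.1052·3.6 + 0.1119·4.4 + 0.2368·4.0 + 0.3497·3.3 + 0.1195·3.7 ≈ 3.7452...
→ 3.75.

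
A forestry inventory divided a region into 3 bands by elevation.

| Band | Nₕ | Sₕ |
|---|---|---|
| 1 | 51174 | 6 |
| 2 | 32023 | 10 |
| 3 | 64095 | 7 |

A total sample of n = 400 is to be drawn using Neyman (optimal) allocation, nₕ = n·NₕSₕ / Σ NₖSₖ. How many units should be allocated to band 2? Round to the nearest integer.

119

Σ NₕSₕ = 51174·6 + 32023·10 + 64095·7 = 1075939.
Share for 2: 320230/1075939 = 0.29763.
n_2 = 400 × 0.29763 = 119.051... → 119.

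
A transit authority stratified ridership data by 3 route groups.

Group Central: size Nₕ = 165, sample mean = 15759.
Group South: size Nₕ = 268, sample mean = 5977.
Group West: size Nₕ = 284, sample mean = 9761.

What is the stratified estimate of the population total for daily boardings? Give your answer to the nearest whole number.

6974195

Central: 165·15759 = 2600235
South: 268·5977 = 1601836
West: 284·9761 = 2772124
τ̂ = Σ Nₕx̄ₕ = 6974195.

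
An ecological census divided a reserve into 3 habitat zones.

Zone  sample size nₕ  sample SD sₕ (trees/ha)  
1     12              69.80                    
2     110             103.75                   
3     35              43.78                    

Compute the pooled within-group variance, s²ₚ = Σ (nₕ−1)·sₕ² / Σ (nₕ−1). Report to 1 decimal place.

8389.9

Degrees of freedom: 11 + 109 + 34 = 154.
Σ(nₕ−1)sₕ² = 11·4872.04 + 109·10764.0625 + 34·1916.6884 = 1292042.6581.
s²ₚ = 1292042.6581 / 154 = 8389.887... → 8389.9.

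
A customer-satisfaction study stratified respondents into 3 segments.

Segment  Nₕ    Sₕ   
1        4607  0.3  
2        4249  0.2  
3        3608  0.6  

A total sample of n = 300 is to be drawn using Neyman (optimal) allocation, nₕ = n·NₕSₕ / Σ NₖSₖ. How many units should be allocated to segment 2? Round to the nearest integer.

58

Σ NₕSₕ = 4607·0.3 + 4249·0.2 + 3608·0.6 = 4396.7.
Share for 2: 849.8/4396.7 = 0.19328.
n_2 = 300 × 0.19328 = 57.984... → 58.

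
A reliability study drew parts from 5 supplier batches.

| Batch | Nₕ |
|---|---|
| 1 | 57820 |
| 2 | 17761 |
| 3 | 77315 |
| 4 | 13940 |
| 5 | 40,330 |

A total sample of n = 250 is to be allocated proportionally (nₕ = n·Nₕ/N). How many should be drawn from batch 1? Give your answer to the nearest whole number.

70

Share of batch 1 = 57820/207166 = 0.27910.
Allocate 250 × 0.27910 = 69.775... → 70.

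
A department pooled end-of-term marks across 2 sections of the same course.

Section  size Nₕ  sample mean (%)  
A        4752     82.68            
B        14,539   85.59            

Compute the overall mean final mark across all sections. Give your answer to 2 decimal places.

N = 19291; weights Wₕ = Nₕ/N = (0.2463, 0.7537).
x̄_st = Σ Wₕ·x̄ₕ = 0.2463·82.68 + 0.7537·85.59 ≈ 84.8732...
→ 84.87.

84.87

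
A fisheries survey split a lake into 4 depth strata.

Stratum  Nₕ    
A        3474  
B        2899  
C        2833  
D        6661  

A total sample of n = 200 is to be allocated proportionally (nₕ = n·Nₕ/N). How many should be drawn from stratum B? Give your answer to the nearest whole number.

37

N = 3474 + 2899 + 2833 + 6661 = 15867.
n_B = 200·2899/15867 = 36.541... → 37.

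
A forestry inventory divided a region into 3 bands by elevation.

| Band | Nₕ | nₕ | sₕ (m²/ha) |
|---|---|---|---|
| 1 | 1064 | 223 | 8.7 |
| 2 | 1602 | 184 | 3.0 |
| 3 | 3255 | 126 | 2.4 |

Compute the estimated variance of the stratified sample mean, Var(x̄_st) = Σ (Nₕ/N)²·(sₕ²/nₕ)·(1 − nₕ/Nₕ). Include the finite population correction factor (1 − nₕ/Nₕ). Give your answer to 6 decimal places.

N = 5921. Term for each stratum: Wₕ²sₕ²/nₕ·(1−nₕ/Nₕ).
Var(x̄_st) = 0.008663256 + 0.003169373 + 0.013280621 = 0.025113249 → 0.025113.

0.025113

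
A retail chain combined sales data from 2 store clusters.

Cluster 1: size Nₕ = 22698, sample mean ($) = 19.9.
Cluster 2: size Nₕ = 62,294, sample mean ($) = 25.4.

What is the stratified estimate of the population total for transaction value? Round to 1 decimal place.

2033957.8

1: 22698·19.9 = 451690.2
2: 62294·25.4 = 1582267.6
τ̂ = Σ Nₕx̄ₕ = 2033957.8.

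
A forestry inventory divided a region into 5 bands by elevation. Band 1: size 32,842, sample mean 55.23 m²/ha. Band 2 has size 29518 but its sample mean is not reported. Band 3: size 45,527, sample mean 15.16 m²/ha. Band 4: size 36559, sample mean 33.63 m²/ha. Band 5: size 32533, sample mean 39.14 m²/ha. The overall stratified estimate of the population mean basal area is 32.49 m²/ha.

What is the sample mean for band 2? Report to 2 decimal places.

Σ Nₕx̄ₕ = N·μ, so 29518·x̄_2 = 176979·32.49 − (32842·55.23 + 45527·15.16 + 36559·33.63 + 32533·39.14).
= 5750047.71 − 5006873.77 = 743173.94.
x̄_2 = 743173.94 / 29518 = 25.1770... → 25.18.

25.18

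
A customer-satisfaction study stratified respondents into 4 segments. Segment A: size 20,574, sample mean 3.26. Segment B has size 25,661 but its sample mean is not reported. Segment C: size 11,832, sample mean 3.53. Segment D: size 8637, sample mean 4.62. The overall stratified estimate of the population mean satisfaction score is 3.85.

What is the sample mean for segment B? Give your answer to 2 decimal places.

4.21

N = 20574 + 25661 + 11832 + 8637 = 66704.
Overall total = μ·N = 3.85·66704 = 256810.4.
Subtract the known strata: 20574·3.26 + 11832·3.53 + 8637·4.62 = 148741.14.
Remaining total for segment B: 256810.4 − 148741.14 = 108069.26.
Divide by its size: 108069.26 / 25661 = 4.2114... → 4.21.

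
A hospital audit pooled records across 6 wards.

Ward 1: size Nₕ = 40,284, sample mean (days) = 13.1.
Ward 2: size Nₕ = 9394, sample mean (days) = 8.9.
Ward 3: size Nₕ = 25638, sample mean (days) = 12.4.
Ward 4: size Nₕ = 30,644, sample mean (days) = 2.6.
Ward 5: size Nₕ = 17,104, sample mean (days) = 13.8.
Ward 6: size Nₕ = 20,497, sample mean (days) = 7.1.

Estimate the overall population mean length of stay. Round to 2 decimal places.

x̄_st = (Σ Nₕx̄ₕ) / (Σ Nₕ) = (40284·13.1 + 9394·8.9 + 25638·12.4 + 30644·2.6 + 17104·13.8 + 20497·7.1) / 143561
= 1390476.5 / 143561 = 9.6856... → 9.69.

9.69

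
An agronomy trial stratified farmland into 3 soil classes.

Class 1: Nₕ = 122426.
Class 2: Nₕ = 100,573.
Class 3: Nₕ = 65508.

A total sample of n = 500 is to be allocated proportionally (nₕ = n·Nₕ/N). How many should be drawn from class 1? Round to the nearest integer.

N = 122426 + 100573 + 65508 = 288507.
n_1 = 500·122426/288507 = 212.172... → 212.

212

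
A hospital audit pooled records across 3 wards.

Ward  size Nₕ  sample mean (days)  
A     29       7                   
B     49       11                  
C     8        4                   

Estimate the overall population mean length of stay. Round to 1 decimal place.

9.0

N = 86; weights Wₕ = Nₕ/N = (0.3372, 0.5698, 0.0930).
x̄_st = Σ Wₕ·x̄ₕ = 0.3372·7 + 0.5698·11 + 0.0930·4 ≈ 9
→ 9.0.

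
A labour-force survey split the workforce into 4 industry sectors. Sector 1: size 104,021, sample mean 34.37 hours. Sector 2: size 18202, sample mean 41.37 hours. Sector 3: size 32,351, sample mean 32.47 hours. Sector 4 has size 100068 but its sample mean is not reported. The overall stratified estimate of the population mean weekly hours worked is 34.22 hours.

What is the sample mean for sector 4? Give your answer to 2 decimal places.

33.33

N = 104021 + 18202 + 32351 + 100068 = 254642.
Overall total = μ·N = 34.22·254642 = 8713849.24.
Subtract the known strata: 104021·34.37 + 18202·41.37 + 32351·32.47 = 5378655.48.
Remaining total for sector 4: 8713849.24 − 5378655.48 = 3335193.76.
Divide by its size: 3335193.76 / 100068 = 33.3293... → 33.33.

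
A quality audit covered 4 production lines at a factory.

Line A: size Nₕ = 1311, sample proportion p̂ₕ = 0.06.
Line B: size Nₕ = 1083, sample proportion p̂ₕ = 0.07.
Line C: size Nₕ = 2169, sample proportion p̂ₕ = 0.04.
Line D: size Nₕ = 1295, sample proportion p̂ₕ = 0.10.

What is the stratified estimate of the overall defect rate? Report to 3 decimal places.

Wₕ = Nₕ/N with N = 5858: 0.2238, 0.1849, 0.3703, 0.2211.
p̂_st = 0.2238·0.06 + 0.1849·0.07 + 0.3703·0.04 + 0.2211·0.10 ≈ 0.06329... → 0.063.

0.063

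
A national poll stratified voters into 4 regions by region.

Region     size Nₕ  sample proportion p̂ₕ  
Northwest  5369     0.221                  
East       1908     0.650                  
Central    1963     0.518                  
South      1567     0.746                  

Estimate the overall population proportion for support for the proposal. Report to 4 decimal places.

N = 5369 + 1908 + 1963 + 1567 = 10807.
Overall proportion = Σ (Nₕ/N)·p̂ₕ.
Σ Nₕp̂ₕ = 1186.549 + 1240.2 + 1016.834 + 1168.982 = 4612.565.
4612.565 / 10807 = 0.426813... → 0.4268.

0.4268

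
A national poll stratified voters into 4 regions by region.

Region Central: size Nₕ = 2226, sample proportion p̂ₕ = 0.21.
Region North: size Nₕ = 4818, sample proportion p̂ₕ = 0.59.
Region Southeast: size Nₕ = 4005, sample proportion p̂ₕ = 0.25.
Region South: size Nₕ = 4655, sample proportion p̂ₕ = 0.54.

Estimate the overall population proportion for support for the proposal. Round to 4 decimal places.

0.4346

Wₕ = Nₕ/N with N = 15704: 0.1417, 0.3068, 0.2550, 0.2964.
p̂_st = 0.1417·0.21 + 0.3068·0.59 + 0.2550·0.25 + 0.2964·0.54 ≈ 0.434605... → 0.4346.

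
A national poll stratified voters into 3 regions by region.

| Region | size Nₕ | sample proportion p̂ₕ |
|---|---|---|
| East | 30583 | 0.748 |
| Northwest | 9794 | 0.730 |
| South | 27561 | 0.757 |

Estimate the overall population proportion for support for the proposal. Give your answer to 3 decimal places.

Wₕ = Nₕ/N with N = 67938: 0.4502, 0.1442, 0.4057.
p̂_st = 0.4502·0.748 + 0.1442·0.730 + 0.4057·0.757 ≈ 0.74906... → 0.749.

0.749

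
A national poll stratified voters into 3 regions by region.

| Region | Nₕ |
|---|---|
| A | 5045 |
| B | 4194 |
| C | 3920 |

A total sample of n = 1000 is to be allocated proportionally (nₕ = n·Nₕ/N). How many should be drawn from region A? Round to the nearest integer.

N = 5045 + 4194 + 3920 = 13159.
n_A = 1000·5045/13159 = 383.388... → 383.

383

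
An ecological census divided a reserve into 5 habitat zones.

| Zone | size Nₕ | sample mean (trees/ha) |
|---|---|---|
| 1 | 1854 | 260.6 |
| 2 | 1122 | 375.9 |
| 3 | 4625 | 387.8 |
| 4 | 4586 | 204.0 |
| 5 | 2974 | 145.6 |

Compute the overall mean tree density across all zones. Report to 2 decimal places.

268.26

N = 1854 + 1122 + 4625 + 4586 + 2974 = 15161.
Overall mean = Σ (Nₕ/N)·x̄ₕ — weight by population share, not a simple average.
Σ Nₕx̄ₕ = 1854·260.6 + 1122·375.9 + 4625·387.8 + 4586·204.0 + 2974·145.6 = 483152.4 + 421759.8 + 1793575 + 935544 + 433014.4 = 4067045.6.
Divide by N: 4067045.6 / 15161 = 268.2571... → 268.26.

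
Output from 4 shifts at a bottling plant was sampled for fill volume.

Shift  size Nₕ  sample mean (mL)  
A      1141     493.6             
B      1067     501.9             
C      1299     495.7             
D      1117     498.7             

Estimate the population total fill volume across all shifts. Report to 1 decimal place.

2299687.1

A: 1141·493.6 = 563197.6
B: 1067·501.9 = 535527.3
C: 1299·495.7 = 643914.3
D: 1117·498.7 = 557047.9
τ̂ = Σ Nₕx̄ₕ = 2299687.1.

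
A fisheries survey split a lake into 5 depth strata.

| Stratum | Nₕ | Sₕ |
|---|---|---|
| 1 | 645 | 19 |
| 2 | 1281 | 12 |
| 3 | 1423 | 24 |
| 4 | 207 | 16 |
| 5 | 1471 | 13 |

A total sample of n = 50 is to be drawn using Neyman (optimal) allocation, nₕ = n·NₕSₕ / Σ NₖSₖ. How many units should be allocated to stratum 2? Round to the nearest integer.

9

1: NₕSₕ = 645·19 = 12255
2: NₕSₕ = 1281·12 = 15372
3: NₕSₕ = 1423·24 = 34152
4: NₕSₕ = 207·16 = 3312
5: NₕSₕ = 1471·13 = 19123
Σ NₕSₕ = 84214.
n_2 = 50·15372/84214 = 9.127... → 9.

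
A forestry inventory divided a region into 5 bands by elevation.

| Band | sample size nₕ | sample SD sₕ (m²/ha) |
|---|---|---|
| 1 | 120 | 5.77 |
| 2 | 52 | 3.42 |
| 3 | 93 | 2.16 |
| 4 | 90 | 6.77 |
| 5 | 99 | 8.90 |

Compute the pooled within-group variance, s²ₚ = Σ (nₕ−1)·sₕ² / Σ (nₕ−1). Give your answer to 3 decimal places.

Degrees of freedom: 119 + 51 + 92 + 89 + 98 = 449.
Σ(nₕ−1)sₕ² = 119·33.2929 + 51·11.6964 + 92·4.6656 + 89·45.8329 + 98·79.21 = 16829.3148.
s²ₚ = 16829.3148 / 449 = 37.48177... → 37.482.

37.482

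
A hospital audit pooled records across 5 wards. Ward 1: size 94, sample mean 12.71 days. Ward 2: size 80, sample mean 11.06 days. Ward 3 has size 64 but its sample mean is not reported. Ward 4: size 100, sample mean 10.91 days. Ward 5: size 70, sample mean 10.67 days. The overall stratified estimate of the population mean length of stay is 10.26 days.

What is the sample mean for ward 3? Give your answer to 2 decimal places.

4.20

Σ Nₕx̄ₕ = N·μ, so 64·x̄_3 = 408·10.26 − (94·12.71 + 80·11.06 + 100·10.91 + 70·10.67).
= 4186.08 − 3917.44 = 268.64.
x̄_3 = 268.64 / 64 = 4.1975 → 4.20.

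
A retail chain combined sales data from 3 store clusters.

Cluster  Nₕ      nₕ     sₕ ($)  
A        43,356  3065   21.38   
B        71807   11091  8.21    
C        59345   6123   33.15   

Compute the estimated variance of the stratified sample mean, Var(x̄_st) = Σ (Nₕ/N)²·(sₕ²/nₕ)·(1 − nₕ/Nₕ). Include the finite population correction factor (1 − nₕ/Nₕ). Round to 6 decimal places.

0.028039

N = 174508; Wₕ = Nₕ/N.
cluster A: (43356/174508)²·21.38²/3065·(1 − 3065/43356) = 0.008554832
cluster B: (71807/174508)²·8.21²/11091·(1 − 11091/71807) = 0.000870071
cluster C: (59345/174508)²·33.15²/6123·(1 − 6123/59345) = 0.018614332
Sum = 0.028039235 → 0.028039.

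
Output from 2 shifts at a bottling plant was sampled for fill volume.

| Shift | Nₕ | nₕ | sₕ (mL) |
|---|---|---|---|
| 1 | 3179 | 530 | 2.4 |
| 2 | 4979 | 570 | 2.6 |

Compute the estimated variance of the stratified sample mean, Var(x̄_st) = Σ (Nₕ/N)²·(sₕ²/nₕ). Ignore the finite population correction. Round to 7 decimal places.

N = 8158. Term for each stratum: Wₕ²sₕ²/nₕ.
Var(x̄_st) = 0.0016502900 + 0.0044176234 = 0.0060679134 → 0.0060679.

0.0060679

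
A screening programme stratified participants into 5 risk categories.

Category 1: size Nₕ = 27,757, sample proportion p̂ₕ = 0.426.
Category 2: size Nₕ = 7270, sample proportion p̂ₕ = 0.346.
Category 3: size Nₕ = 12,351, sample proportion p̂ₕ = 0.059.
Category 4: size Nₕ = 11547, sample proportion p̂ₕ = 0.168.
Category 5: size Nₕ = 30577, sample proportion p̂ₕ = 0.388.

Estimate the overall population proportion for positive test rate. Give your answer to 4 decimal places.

Wₕ = Nₕ/N with N = 89502: 0.3101, 0.0812, 0.1380, 0.1290, 0.3416.
p̂_st = 0.3101·0.426 + 0.0812·0.346 + 0.1380·0.059 + 0.1290·0.168 + 0.3416·0.388 ≈ 0.322589... → 0.3226.

0.3226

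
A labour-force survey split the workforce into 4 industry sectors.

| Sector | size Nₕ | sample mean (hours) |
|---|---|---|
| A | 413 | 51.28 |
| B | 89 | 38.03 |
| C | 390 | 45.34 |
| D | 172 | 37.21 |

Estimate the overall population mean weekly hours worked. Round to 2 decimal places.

45.72

x̄_st = (Σ Nₕx̄ₕ) / (Σ Nₕ) = (413·51.28 + 89·38.03 + 390·45.34 + 172·37.21) / 1064
= 48646.03 / 1064 = 45.7200... → 45.72.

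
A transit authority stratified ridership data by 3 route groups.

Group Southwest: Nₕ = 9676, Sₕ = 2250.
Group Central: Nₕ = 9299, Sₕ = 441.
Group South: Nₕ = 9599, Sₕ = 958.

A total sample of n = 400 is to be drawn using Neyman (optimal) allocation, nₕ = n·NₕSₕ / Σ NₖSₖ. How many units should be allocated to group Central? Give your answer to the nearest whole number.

Southwest: NₕSₕ = 9676·2250 = 21771000
Central: NₕSₕ = 9299·441 = 4100859
South: NₕSₕ = 9599·958 = 9195842
Σ NₕSₕ = 35067701.
n_Central = 400·4100859/35067701 = 46.776... → 47.

47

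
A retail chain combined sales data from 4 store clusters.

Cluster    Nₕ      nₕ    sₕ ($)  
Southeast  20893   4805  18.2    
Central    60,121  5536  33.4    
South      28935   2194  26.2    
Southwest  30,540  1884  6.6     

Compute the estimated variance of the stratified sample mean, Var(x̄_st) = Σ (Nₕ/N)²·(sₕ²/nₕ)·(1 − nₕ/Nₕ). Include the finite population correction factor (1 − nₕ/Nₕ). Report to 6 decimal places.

0.047970

N = 140489. Term for each stratum: Wₕ²sₕ²/nₕ·(1−nₕ/Nₕ).
Var(x̄_st) = 0.001173999 + 0.033505162 + 0.012265421 + 0.001025196 = 0.047969777 → 0.047970.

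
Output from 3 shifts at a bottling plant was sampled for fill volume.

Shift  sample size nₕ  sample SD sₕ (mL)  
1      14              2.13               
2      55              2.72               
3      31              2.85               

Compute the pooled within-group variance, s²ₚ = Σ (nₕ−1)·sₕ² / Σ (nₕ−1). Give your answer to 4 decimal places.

Degrees of freedom: 13 + 54 + 30 = 97.
Σ(nₕ−1)sₕ² = 13·4.5369 + 54·7.3984 + 30·8.1225 = 702.1683.
s²ₚ = 702.1683 / 97 = 7.238848... → 7.2388.

7.2388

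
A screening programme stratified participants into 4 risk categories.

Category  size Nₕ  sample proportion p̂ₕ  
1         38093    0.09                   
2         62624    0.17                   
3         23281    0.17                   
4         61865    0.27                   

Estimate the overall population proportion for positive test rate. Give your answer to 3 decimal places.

N = 38093 + 62624 + 23281 + 61865 = 185863.
Overall proportion = Σ (Nₕ/N)·p̂ₕ.
Σ Nₕp̂ₕ = 3428.37 + 10646.08 + 3957.77 + 16703.55 = 34735.77.
34735.77 / 185863 = 0.18689... → 0.187.

0.187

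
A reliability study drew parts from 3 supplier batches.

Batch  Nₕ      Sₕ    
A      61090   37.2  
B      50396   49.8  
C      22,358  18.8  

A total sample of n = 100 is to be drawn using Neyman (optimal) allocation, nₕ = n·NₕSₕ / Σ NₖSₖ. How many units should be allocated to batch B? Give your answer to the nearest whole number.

48

A: NₕSₕ = 61090·37.2 = 2272548
B: NₕSₕ = 50396·49.8 = 2509720.8
C: NₕSₕ = 22358·18.8 = 420330.4
Σ NₕSₕ = 5202599.2.
n_B = 100·2509720.8/5202599.2 = 48.240... → 48.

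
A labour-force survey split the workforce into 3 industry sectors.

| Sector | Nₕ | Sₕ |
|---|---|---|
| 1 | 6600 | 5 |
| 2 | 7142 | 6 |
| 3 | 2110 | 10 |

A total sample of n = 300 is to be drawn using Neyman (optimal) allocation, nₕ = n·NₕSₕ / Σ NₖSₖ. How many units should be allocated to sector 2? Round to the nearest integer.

Σ NₕSₕ = 6600·5 + 7142·6 + 2110·10 = 96952.
Share for 2: 42852/96952 = 0.44199.
n_2 = 300 × 0.44199 = 132.598... → 133.

133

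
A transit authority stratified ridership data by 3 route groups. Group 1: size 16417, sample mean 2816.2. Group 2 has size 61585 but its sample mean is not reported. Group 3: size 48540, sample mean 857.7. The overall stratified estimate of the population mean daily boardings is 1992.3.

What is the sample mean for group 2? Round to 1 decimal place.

2666.9

Σ Nₕx̄ₕ = N·μ, so 61585·x̄_2 = 126542·1992.3 − (16417·2816.2 + 48540·857.7).
= 252109626.6 − 87866313.4 = 164243313.2.
x̄_2 = 164243313.2 / 61585 = 2666.937... → 2666.9.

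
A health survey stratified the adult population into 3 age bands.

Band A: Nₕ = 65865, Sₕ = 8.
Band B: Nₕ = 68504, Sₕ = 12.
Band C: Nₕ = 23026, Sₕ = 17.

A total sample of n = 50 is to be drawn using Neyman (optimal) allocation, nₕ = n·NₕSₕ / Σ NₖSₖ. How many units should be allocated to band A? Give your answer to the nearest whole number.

Σ NₕSₕ = 65865·8 + 68504·12 + 23026·17 = 1740410.
Share for A: 526920/1740410 = 0.30276.
n_A = 50 × 0.30276 = 15.138... → 15.

15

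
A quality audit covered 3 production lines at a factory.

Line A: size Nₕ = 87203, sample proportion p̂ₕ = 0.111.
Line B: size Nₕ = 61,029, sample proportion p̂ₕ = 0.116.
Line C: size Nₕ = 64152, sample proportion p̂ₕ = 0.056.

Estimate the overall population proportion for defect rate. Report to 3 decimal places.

0.096

N = 87203 + 61029 + 64152 = 212384.
Overall proportion = Σ (Nₕ/N)·p̂ₕ.
Σ Nₕp̂ₕ = 9679.533 + 7079.364 + 3592.512 = 20351.409.
20351.409 / 212384 = 0.09582... → 0.096.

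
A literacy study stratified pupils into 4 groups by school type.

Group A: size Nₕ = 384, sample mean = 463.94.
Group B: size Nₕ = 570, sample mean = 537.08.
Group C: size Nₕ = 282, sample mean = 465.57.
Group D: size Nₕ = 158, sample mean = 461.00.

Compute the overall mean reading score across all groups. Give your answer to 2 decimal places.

N = 1394; weights Wₕ = Nₕ/N = (0.2755, 0.4089, 0.2023, 0.1133).
x̄_st = Σ Wₕ·x̄ₕ = 0.2755·463.94 + 0.4089·537.08 + 0.2023·465.57 + 0.1133·461.00 ≈ 493.8431...
→ 493.84.

493.84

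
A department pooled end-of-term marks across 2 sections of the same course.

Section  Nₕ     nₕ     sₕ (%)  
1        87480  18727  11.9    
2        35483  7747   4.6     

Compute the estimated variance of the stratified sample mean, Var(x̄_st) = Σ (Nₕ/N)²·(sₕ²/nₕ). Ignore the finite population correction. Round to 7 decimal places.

0.0040548

N = 122963; Wₕ = Nₕ/N.
section 1: (87480/122963)²·11.9²/18727 = 0.0038273163
section 2: (35483/122963)²·4.6²/7747 = 0.0002274437
Sum = 0.0040547600 → 0.0040548.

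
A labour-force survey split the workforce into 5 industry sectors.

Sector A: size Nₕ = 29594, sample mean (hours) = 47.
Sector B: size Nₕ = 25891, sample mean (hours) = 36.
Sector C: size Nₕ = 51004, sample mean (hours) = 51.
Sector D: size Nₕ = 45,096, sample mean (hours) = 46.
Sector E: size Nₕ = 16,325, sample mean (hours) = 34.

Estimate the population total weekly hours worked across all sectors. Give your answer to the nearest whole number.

7553664

Estimate total by summing Nₕ·x̄ₕ over strata.
29594·47 + 25891·36 + 51004·51 + 45096·46 + 16325·34 = 1390918 + 932076 + 2601204 + 2074416 + 555050 = 7553664.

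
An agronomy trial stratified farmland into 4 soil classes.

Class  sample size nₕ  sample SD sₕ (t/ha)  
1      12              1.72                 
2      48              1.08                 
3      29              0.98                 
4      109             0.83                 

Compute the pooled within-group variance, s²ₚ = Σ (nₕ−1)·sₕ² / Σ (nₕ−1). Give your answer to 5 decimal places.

1: (12−1)·1.72² = 11·2.9584 = 32.5424
2: (48−1)·1.08² = 47·1.1664 = 54.8208
3: (29−1)·0.98² = 28·0.9604 = 26.8912
4: (109−1)·0.83² = 108·0.6889 = 74.4012
Numerator = 188.6556; denominator = Σ(nₕ−1) = 194.
s²ₚ = 188.6556/194 = 0.9724515... → 0.97245.

0.97245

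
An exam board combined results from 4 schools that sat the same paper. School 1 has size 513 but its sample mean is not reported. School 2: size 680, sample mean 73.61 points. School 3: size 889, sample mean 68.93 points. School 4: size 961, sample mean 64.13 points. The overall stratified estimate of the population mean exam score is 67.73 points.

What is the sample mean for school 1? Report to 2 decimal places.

64.60

N = 513 + 680 + 889 + 961 = 3043.
Overall total = μ·N = 67.73·3043 = 206102.39.
Subtract the known strata: 680·73.61 + 889·68.93 + 961·64.13 = 172962.5.
Remaining total for school 1: 206102.39 − 172962.5 = 33139.89.
Divide by its size: 33139.89 / 513 = 64.6002... → 64.60.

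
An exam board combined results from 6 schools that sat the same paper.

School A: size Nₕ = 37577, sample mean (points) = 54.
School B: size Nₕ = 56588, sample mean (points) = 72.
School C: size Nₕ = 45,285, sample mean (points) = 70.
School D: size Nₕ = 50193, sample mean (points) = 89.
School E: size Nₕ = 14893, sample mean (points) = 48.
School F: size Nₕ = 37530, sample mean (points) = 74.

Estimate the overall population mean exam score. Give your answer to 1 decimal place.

71.2

x̄_st = (Σ Nₕx̄ₕ) / (Σ Nₕ) = (37577·54 + 56588·72 + 45285·70 + 50193·89 + 14893·48 + 37530·74) / 242066
= 17232705 / 242066 = 71.190... → 71.2.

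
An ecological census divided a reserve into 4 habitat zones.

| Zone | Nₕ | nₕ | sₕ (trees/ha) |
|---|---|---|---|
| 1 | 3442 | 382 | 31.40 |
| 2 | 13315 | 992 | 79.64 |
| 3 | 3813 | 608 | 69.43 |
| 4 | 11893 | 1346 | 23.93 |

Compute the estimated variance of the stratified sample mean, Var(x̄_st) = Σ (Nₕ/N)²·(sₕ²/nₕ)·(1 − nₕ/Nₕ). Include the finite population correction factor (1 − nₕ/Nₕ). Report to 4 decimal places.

N = 32463; Wₕ = Nₕ/N.
zone 1: (3442/32463)²·31.40²/382·(1 − 382/3442) = 0.0257959
zone 2: (13315/32463)²·79.64²/992·(1 − 992/13315) = 0.9954768
zone 3: (3813/32463)²·69.43²/608·(1 − 608/3813) = 0.0919408
zone 4: (11893/32463)²·23.93²/1346·(1 − 1346/11893) = 0.0506388
Sum = 1.1638523 → 1.1639.

1.1639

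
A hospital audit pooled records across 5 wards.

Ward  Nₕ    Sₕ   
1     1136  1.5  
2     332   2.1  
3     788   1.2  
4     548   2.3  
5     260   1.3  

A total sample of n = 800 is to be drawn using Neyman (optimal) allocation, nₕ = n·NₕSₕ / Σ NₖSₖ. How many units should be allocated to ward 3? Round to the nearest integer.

1: NₕSₕ = 1136·1.5 = 1704
2: NₕSₕ = 332·2.1 = 697.2
3: NₕSₕ = 788·1.2 = 945.6
4: NₕSₕ = 548·2.3 = 1260.4
5: NₕSₕ = 260·1.3 = 338
Σ NₕSₕ = 4945.2.
n_3 = 800·945.6/4945.2 = 152.973... → 153.

153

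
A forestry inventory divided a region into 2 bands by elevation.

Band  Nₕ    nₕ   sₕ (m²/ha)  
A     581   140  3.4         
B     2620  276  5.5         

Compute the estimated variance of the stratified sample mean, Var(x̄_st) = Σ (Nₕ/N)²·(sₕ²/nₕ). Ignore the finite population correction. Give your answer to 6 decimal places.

N = 3201; Wₕ = Nₕ/N.
band A: (581/3201)²·3.4²/140 = 0.002720262
band B: (2620/3201)²·5.5²/276 = 0.073425605
Sum = 0.076145866 → 0.076146.

0.076146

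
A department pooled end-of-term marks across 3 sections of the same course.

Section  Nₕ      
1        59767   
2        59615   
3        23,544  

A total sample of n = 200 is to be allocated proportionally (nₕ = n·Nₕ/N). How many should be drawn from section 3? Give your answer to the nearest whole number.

N = 59767 + 59615 + 23544 = 142926.
n_3 = 200·23544/142926 = 32.946... → 33.

33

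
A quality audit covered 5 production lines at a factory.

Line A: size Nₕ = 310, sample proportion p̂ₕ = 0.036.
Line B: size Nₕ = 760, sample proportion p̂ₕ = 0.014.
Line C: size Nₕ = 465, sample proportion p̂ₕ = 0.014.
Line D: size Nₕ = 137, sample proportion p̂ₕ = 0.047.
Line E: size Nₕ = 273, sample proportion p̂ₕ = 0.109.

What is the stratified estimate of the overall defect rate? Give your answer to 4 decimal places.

N = 310 + 760 + 465 + 137 + 273 = 1945.
Overall proportion = Σ (Nₕ/N)·p̂ₕ.
Σ Nₕp̂ₕ = 11.16 + 10.64 + 6.51 + 6.439 + 29.757 = 64.506.
64.506 / 1945 = 0.033165... → 0.0332.

0.0332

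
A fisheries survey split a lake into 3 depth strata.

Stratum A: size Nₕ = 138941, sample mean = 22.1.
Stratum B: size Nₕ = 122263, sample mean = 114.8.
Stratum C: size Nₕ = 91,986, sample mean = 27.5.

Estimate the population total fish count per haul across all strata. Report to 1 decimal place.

19636003.5

Estimate total by summing Nₕ·x̄ₕ over strata.
138941·22.1 + 122263·114.8 + 91986·27.5 = 3070596.1 + 14035792.4 + 2529615 = 19636003.5.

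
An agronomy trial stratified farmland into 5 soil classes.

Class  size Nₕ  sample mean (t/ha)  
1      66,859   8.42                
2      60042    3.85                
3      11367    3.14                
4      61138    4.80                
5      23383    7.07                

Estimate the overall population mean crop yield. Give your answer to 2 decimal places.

5.78

N = 222789; weights Wₕ = Nₕ/N = (0.3001, 0.2695, 0.0510, 0.2744, 0.1050).
x̄_st = Σ Wₕ·x̄ₕ = 0.3001·8.42 + 0.2695·3.85 + 0.0510·3.14 + 0.2744·4.80 + 0.1050·7.07 ≈ 5.7839...
→ 5.78.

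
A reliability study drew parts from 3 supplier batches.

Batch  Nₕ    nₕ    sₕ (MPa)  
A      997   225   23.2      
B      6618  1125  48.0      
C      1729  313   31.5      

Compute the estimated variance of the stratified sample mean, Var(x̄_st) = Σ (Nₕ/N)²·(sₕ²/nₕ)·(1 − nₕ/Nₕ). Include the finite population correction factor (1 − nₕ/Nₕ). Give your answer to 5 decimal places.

0.96269

N = 9344. Term for each stratum: Wₕ²sₕ²/nₕ·(1−nₕ/Nₕ).
Var(x̄_st) = 0.02108824 + 0.85270862 + 0.08889337 = 0.96269023 → 0.96269.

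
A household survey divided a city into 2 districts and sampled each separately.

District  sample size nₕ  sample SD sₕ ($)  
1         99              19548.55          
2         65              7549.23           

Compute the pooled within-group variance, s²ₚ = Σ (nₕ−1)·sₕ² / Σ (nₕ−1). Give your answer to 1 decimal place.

253689537.1

Degrees of freedom: 98 + 64 = 162.
Σ(nₕ−1)sₕ² = 98·382145807.1025 + 64·56990873.5929 = 41097705005.9906.
s²ₚ = 41097705005.9906 / 162 = 253689537.074... → 253689537.1.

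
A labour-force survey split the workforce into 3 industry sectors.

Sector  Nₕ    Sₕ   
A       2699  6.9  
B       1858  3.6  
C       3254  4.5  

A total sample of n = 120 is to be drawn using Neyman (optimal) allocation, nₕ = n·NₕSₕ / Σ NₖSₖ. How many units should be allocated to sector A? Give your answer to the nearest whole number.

Σ NₕSₕ = 2699·6.9 + 1858·3.6 + 3254·4.5 = 39954.9.
Share for A: 18623.1/39954.9 = 0.46610.
n_A = 120 × 0.46610 = 55.932... → 56.

56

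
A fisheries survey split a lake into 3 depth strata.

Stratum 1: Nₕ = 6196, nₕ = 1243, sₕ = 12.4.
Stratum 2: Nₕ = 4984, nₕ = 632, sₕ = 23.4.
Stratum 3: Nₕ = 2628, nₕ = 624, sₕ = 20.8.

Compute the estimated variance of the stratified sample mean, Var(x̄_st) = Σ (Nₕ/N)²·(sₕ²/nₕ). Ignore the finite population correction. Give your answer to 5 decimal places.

N = 13808; Wₕ = Nₕ/N.
stratum 1: (6196/13808)²·12.4²/1243 = 0.02490769
stratum 2: (4984/13808)²·23.4²/632 = 0.11287796
stratum 3: (2628/13808)²·20.8²/624 = 0.02511489
Sum = 0.16290054 → 0.16290.

0.16290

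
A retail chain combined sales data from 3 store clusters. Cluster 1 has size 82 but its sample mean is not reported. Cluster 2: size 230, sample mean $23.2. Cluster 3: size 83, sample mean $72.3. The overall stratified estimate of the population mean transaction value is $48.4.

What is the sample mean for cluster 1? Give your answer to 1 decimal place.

Σ Nₕx̄ₕ = N·μ, so 82·x̄_1 = 395·48.4 − (230·23.2 + 83·72.3).
= 19118 − 11336.9 = 7781.1.
x̄_1 = 7781.1 / 82 = 94.891... → 94.9.

94.9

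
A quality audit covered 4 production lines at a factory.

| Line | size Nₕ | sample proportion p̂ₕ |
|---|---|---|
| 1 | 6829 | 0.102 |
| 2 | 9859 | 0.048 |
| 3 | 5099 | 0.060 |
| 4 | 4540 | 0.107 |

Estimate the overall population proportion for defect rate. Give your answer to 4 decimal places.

0.0745

N = 6829 + 9859 + 5099 + 4540 = 26327.
Overall proportion = Σ (Nₕ/N)·p̂ₕ.
Σ Nₕp̂ₕ = 696.558 + 473.232 + 305.94 + 485.78 = 1961.51.
1961.51 / 26327 = 0.074506... → 0.0745.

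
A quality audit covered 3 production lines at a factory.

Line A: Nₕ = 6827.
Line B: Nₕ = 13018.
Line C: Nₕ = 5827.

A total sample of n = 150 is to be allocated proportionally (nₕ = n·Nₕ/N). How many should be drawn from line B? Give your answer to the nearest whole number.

76

Share of line B = 13018/25672 = 0.50709.
Allocate 150 × 0.50709 = 76.063... → 76.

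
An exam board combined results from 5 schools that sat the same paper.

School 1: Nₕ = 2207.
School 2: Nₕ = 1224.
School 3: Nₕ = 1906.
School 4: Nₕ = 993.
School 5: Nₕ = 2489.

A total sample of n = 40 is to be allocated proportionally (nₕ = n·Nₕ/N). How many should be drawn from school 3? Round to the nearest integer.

9

N = 2207 + 1224 + 1906 + 993 + 2489 = 8819.
n_3 = 40·1906/8819 = 8.645... → 9.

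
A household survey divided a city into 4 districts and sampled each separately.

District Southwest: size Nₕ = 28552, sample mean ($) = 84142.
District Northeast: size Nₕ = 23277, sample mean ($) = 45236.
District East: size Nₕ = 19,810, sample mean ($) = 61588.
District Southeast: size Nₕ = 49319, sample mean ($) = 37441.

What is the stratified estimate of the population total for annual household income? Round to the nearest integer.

Southwest: 28552·84142 = 2402422384
Northeast: 23277·45236 = 1052958372
East: 19810·61588 = 1220058280
Southeast: 49319·37441 = 1846552679
τ̂ = Σ Nₕx̄ₕ = 6521991715.

6521991715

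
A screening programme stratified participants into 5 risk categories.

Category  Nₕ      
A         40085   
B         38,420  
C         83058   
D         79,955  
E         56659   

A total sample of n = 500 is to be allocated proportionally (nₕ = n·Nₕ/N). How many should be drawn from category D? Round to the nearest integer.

Share of category D = 79955/298177 = 0.26815.
Allocate 500 × 0.26815 = 134.073... → 134.

134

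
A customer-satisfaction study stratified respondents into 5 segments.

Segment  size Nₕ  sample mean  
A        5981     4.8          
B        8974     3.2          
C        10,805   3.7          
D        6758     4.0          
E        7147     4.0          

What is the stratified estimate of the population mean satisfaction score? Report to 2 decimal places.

N = 5981 + 8974 + 10805 + 6758 + 7147 = 39665.
Weight each subgroup mean by Nₕ/N and sum.
Σ Nₕx̄ₕ = 5981·4.8 + 8974·3.2 + 10805·3.7 + 6758·4.0 + 7147·4.0 = 28708.8 + 28716.8 + 39978.5 + 27032 + 28588 = 153024.1.
Divide by N: 153024.1 / 39665 = 3.8579... → 3.86.

3.86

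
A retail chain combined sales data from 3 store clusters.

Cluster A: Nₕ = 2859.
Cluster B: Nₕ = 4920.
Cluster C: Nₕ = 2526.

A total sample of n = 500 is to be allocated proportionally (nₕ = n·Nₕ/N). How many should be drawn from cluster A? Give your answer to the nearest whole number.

139

N = 2859 + 4920 + 2526 = 10305.
n_A = 500·2859/10305 = 138.719... → 139.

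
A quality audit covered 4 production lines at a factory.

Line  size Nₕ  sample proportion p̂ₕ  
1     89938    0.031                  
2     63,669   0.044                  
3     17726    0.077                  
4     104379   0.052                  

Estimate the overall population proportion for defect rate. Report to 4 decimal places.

N = 89938 + 63669 + 17726 + 104379 = 275712.
Overall proportion = Σ (Nₕ/N)·p̂ₕ.
Σ Nₕp̂ₕ = 2788.078 + 2801.436 + 1364.902 + 5427.708 = 12382.124.
12382.124 / 275712 = 0.044910... → 0.0449.

0.0449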